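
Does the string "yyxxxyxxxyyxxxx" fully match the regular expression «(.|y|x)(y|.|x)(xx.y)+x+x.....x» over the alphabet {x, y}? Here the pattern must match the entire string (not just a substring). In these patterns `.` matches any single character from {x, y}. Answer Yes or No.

Yes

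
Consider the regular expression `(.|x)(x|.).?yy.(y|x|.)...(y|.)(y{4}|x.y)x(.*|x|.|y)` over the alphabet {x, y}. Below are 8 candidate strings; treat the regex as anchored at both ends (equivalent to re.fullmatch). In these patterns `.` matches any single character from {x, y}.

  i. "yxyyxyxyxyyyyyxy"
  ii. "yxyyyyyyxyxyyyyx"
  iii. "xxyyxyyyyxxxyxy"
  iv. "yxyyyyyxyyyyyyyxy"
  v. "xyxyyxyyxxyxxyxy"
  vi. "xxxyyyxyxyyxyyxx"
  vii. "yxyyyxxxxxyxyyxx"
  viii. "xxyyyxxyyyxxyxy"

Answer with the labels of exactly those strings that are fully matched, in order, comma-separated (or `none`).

i, ii, iii, iv, v, vi, vii, viii

i → match
ii → match
iii → match
iv → match
v → match
vi → match
vii → match
viii → match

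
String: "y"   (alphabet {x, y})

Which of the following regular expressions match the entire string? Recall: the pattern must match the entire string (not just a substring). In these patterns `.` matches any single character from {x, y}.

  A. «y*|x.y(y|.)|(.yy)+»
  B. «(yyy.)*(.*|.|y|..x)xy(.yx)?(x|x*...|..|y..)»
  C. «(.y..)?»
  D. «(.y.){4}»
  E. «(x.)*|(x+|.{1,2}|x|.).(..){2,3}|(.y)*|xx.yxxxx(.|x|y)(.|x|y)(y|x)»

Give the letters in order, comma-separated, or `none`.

A

A → match
B → no match
C → no match
D → no match
E → no match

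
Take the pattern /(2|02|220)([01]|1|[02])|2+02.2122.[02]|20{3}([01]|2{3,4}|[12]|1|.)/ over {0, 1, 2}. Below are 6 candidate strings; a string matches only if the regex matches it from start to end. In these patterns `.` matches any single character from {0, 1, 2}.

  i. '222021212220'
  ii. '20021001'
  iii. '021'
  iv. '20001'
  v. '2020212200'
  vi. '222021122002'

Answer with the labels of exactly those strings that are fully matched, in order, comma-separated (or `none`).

i → match
ii → no match
iii → match
iv → match
v → match
vi → no match

i, iii, iv, v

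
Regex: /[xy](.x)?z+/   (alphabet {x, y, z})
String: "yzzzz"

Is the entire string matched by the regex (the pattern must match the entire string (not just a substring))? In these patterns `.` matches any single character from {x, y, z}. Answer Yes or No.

Yes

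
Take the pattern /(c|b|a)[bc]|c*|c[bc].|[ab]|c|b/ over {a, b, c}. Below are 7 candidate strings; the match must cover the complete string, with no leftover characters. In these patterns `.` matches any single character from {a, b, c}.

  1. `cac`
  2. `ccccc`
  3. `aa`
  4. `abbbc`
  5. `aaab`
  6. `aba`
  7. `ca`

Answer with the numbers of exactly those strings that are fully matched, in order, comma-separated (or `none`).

2

1 → no match
2 → match
3 → no match
4 → no match
5 → no match
6 → no match
7 → no match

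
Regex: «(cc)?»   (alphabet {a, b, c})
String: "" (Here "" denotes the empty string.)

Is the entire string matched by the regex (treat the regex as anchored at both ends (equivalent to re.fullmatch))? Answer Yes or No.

Yes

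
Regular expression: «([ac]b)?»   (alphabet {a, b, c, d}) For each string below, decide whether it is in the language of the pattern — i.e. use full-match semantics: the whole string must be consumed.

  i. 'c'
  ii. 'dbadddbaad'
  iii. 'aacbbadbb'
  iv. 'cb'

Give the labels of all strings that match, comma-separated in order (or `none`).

i → no match
ii → no match
iii → no match
iv → match

iv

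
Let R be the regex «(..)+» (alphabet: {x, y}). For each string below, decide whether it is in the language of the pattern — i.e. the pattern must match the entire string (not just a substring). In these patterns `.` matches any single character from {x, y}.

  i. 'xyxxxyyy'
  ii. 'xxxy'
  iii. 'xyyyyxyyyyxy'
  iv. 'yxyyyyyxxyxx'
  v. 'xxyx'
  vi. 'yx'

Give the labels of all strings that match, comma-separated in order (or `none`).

i → match
ii → match
iii → match
iv → match
v → match
vi → match

i, ii, iii, iv, v, vi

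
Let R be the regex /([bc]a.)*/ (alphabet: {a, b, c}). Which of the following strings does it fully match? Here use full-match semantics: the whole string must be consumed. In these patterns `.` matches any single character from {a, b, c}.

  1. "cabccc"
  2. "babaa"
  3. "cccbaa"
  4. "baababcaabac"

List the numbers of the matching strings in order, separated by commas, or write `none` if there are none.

1 → no match
2 → no match
3 → no match
4 → match

4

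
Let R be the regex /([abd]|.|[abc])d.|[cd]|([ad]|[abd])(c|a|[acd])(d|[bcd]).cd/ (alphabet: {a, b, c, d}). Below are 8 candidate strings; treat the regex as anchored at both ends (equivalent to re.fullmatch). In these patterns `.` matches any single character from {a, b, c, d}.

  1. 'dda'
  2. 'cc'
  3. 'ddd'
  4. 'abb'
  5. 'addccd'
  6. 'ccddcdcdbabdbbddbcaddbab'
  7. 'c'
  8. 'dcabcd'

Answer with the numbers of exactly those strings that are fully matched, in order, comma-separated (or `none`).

1, 3, 5, 7

1 → match
2 → no match
3 → match
4 → no match
5 → match
6 → no match
7 → match
8 → no match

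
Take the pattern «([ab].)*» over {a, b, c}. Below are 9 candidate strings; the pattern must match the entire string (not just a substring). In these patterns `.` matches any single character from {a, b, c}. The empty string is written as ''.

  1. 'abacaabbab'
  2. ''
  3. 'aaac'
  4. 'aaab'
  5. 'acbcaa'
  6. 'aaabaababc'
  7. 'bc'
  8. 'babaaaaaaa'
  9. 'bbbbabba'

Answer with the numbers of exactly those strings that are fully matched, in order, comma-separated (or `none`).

1, 2, 3, 4, 5, 6, 7, 8, 9

1. 'abacaabbab' → match
2. '' → match
3. 'aaac' → match
4. 'aaab' → match
5. 'acbcaa' → match
6. 'aaabaababc' → match
7. 'bc' → match
8. 'babaaaaaaa' → match
9. 'bbbbabba' → match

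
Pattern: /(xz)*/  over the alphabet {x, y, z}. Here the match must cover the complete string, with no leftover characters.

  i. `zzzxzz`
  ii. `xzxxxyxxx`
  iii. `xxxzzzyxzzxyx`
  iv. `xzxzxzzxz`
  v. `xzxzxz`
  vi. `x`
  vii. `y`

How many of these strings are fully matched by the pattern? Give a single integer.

i → no match
ii → no match
iii → no match
iv → no match
v → match
vi → no match
vii → no match
Total matched: 1

1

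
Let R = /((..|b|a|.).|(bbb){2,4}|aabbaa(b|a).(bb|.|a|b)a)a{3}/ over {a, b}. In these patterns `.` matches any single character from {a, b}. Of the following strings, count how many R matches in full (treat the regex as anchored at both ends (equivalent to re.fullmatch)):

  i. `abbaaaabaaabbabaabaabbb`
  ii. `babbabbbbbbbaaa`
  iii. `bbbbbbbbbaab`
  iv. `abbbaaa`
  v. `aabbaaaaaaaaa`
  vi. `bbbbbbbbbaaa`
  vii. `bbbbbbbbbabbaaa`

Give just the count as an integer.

i → no match — must end with `a`
ii → no match
iii. `bbbbbbbbbaab` → no match — must end with `a`
iv. `abbbaaa` → no match
v → match
vi. `bbbbbbbbbaaa` → match
vii → no match
Total matched: 2

2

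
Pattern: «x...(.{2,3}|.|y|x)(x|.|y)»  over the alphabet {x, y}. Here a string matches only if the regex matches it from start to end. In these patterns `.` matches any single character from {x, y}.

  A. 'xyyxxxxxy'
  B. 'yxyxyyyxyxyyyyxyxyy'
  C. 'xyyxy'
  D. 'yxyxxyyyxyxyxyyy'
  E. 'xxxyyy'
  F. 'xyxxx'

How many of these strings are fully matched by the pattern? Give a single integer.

1

A → no match
B → no match — must start with 'x'
C → no match
D → no match — must start with 'x'
E → match
F → no match
Total matched: 1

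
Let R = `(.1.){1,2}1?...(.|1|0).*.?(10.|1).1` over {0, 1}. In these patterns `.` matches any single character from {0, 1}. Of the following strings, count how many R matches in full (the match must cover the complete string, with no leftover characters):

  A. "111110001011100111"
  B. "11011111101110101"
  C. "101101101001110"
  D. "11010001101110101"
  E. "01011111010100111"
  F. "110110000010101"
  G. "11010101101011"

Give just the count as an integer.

5

A → match
B → match
C → no match — must end with "1"
D → match
E → match
F → match
G → no match
Total matched: 5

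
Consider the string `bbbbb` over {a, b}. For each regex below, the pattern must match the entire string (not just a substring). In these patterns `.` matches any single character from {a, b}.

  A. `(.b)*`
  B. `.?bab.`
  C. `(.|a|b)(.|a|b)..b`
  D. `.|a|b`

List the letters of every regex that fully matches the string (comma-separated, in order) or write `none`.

A → no match
B → no match
C → match
D → no match

C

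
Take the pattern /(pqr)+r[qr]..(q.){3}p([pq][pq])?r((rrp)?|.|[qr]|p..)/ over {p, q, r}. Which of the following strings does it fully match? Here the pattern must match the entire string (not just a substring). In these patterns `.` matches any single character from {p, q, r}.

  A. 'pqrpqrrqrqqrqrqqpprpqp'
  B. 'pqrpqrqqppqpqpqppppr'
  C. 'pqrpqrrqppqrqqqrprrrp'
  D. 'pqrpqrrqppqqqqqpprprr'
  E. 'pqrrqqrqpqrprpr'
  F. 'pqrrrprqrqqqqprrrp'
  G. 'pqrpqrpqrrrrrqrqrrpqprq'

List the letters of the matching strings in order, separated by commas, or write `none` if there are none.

C, D, F

A → no match
B → no match
C → match
D → match
E → no match
F → match
G → no match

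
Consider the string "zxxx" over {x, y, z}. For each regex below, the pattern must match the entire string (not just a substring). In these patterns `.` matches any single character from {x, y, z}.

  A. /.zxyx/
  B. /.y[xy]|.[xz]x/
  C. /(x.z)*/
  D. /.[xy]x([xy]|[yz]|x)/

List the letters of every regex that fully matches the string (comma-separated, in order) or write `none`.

A → no match — must end with "zxyx"
B → no match
C → no match
D → match

D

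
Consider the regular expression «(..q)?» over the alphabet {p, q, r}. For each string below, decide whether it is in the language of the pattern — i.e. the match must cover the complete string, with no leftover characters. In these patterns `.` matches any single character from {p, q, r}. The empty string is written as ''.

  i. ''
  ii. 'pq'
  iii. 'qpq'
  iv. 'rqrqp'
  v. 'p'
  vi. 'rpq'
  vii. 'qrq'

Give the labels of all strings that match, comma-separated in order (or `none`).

i. '' → match
ii. 'pq' → no match
iii. 'qpq' → match
iv. 'rqrqp' → no match
v. 'p' → no match
vi. 'rpq' → match
vii. 'qrq' → match

i, iii, vi, vii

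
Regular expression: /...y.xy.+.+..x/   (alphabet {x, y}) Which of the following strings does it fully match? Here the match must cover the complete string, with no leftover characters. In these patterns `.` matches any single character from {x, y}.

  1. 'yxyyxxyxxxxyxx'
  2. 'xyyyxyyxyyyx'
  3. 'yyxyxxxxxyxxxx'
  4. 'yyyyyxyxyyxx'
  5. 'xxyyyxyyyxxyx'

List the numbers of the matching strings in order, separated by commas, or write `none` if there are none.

1 → match
2 → no match
3 → no match
4 → match
5 → match

1, 4, 5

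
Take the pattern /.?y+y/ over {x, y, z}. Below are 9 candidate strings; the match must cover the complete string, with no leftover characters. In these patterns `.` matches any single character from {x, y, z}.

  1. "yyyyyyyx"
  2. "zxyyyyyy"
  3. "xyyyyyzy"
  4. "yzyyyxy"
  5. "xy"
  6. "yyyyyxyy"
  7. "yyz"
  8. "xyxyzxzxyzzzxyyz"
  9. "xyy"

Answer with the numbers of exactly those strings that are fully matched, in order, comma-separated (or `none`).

9

1. "yyyyyyyx" → no match — must end with "yy"
2. "zxyyyyyy" → no match
3. "xyyyyyzy" → no match — must end with "yy"
4. "yzyyyxy" → no match — must end with "yy"
5. "xy" → no match — must end with "yy"
6. "yyyyyxyy" → no match
7. "yyz" → no match — must end with "yy"
8 → no match — must end with "yy"
9. "xyy" → match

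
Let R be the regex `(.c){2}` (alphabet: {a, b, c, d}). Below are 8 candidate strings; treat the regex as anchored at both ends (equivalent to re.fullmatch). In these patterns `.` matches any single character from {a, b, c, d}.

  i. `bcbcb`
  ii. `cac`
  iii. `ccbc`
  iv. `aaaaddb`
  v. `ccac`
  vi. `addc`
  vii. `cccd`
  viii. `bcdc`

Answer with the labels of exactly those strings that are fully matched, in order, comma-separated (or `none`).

i. `bcbcb` → no match — must end with `c`
ii. `cac` → no match
iii. `ccbc` → match
iv. `aaaaddb` → no match — must end with `c`
v. `ccac` → match
vi. `addc` → no match
vii. `cccd` → no match — must end with `c`
viii. `bcdc` → match

iii, v, viii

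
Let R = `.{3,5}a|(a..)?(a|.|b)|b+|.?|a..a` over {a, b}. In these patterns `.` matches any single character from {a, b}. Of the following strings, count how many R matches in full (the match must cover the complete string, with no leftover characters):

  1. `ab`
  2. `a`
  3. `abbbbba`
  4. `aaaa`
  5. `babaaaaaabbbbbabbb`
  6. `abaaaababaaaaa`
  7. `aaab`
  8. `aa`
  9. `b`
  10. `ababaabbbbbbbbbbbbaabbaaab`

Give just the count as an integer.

1 → no match
2 → match
3 → no match
4 → match
5 → no match
6 → no match
7 → match
8 → no match
9 → match
10 → no match
Total matched: 4

4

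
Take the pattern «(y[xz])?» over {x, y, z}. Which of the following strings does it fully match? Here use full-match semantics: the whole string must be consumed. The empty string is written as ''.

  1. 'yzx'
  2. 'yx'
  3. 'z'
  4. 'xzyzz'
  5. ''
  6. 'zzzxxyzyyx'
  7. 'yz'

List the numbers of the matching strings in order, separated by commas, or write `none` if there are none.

1 → no match
2 → match
3 → no match
4 → no match
5 → match
6 → no match
7 → match

2, 5, 7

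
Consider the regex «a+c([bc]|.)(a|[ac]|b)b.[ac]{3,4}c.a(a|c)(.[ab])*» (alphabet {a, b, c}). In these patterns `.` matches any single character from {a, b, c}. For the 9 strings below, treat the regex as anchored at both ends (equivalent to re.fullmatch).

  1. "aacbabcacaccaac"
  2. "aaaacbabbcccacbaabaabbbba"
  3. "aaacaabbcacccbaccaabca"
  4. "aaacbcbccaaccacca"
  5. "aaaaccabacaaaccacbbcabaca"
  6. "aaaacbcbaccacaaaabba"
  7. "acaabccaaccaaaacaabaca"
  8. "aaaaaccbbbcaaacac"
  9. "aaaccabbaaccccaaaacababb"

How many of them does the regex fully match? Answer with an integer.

1 → match
2 → match
3 → match
4 → match
5 → match
6 → match
7 → no match
8 → no match
9 → match
Total matched: 7

7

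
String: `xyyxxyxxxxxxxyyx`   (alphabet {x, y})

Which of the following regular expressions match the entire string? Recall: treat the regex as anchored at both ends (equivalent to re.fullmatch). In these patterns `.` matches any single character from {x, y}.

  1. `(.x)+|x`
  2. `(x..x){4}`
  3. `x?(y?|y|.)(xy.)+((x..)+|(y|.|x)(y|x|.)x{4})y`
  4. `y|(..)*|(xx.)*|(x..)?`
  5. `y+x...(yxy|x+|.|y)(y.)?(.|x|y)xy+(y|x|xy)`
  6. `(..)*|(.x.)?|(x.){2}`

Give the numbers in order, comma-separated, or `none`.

2, 4, 6

1 → no match
2 → match
3 → no match — must end with `y`
4 → match
5 → no match — must start with `y`
6 → match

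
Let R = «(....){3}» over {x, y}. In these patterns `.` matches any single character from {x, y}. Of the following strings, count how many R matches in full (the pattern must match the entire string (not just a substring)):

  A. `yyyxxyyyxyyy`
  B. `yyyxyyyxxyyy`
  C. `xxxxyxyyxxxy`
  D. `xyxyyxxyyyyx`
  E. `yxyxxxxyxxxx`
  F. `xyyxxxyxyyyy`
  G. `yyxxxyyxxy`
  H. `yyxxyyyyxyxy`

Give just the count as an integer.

7

A → match
B → match
C → match
D → match
E → match
F → match
G → no match
H → match
Total matched: 7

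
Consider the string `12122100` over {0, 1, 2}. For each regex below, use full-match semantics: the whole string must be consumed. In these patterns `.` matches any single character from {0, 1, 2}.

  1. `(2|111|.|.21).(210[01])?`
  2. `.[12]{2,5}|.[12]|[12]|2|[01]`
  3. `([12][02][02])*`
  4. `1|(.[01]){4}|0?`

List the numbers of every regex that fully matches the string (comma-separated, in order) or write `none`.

1

1 → match
2 → no match
3 → no match
4 → no match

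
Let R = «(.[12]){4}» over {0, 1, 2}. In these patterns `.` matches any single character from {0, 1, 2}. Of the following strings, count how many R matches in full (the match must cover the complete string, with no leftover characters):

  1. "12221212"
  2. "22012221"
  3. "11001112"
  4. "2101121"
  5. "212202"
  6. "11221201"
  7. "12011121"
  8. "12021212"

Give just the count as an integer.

1 → match
2 → match
3 → no match
4 → no match
5 → no match
6 → match
7 → match
8 → match
Total matched: 5

5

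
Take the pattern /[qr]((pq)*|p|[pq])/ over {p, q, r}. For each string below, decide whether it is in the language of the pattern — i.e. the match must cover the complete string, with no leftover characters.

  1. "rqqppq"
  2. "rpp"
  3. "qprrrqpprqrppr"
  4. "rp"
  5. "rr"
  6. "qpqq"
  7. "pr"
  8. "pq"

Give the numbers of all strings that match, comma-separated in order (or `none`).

4

1 → no match
2 → no match
3 → no match
4 → match
5 → no match
6 → no match
7 → no match
8 → no match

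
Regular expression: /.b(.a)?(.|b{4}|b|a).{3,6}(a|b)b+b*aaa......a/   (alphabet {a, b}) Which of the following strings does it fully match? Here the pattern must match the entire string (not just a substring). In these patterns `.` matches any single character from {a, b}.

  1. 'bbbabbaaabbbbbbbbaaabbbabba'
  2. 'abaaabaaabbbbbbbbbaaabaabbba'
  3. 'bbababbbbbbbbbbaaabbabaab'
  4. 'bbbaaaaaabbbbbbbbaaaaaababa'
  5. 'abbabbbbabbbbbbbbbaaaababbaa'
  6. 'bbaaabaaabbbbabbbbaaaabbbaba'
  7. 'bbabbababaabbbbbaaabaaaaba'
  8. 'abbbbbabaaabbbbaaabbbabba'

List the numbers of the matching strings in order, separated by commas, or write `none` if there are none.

1 → match
2 → match
3 → no match — must end with 'a'
4 → match
5 → match
6 → no match
7 → no match
8 → match

1, 2, 4, 5, 8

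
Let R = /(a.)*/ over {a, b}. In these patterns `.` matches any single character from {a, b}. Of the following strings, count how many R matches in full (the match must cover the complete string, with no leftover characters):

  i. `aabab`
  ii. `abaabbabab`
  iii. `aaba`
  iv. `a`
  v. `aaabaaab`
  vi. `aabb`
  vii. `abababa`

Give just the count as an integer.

1

i. `aabab` → no match
ii. `abaabbabab` → no match
iii. `aaba` → no match
iv. `a` → no match
v. `aaabaaab` → match
vi. `aabb` → no match
vii. `abababa` → no match
Total matched: 1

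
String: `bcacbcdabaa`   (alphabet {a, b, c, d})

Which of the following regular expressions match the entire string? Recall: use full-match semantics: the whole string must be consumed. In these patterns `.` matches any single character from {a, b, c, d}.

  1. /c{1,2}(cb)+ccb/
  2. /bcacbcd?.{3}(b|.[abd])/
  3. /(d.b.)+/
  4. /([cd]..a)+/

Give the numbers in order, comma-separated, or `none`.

1 → no match — must start with `c`
2 → match
3 → no match — must start with `d`
4 → no match

2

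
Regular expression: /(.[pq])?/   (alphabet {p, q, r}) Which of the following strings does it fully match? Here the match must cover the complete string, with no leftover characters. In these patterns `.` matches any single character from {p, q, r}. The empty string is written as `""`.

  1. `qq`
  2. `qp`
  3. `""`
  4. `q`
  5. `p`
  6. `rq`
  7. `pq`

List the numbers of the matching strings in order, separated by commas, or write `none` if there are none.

1 → match
2 → match
3 → match
4 → no match
5 → no match
6 → match
7 → match

1, 2, 3, 6, 7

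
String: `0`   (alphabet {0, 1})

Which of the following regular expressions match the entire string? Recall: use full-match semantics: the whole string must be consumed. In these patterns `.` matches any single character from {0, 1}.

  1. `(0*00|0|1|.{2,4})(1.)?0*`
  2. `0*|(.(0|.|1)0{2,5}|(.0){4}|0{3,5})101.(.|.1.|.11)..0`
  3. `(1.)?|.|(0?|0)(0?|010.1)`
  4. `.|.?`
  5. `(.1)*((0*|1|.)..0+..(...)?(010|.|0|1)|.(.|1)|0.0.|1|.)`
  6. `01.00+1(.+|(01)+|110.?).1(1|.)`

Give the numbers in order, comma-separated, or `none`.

1, 2, 3, 4, 5

1 → match
2 → match
3 → match
4 → match
5 → match
6 → no match — must start with `01`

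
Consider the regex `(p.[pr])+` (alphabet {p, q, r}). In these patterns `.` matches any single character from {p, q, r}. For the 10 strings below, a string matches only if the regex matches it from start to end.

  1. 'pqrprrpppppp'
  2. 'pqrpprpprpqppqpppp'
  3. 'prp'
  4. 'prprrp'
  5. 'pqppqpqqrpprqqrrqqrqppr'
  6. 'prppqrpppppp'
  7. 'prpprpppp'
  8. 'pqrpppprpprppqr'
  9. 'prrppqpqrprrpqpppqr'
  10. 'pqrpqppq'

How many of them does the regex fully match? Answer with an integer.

6

1 → match
2 → match
3 → match
4 → no match
5 → no match
6 → match
7 → match
8 → match
9 → no match
10 → no match
Total matched: 6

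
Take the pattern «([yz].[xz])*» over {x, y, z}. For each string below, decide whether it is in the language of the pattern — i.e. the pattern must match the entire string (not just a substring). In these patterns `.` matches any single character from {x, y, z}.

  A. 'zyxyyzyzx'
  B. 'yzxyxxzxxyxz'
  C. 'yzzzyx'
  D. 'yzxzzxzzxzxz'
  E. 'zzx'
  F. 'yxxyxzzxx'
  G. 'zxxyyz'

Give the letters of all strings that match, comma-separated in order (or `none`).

A → match
B → match
C → match
D → match
E → match
F → match
G → match

A, B, C, D, E, F, G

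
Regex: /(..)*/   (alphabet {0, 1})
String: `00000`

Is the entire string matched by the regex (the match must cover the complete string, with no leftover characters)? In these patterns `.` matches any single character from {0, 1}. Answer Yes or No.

No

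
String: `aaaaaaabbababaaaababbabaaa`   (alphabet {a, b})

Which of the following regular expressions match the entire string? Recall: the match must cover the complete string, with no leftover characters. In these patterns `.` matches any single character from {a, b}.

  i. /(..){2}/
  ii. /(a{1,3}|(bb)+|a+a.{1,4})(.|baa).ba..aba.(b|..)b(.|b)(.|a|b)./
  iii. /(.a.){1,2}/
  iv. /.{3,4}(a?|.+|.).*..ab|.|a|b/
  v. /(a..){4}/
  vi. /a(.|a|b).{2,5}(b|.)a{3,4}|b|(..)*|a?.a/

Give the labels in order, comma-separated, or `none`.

ii, vi

i → no match
ii → match
iii → no match
iv → no match
v → no match
vi → match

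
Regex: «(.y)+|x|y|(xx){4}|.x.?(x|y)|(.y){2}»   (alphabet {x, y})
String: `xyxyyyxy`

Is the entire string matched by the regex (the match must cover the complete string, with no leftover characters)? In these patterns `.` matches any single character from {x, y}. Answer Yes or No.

Yes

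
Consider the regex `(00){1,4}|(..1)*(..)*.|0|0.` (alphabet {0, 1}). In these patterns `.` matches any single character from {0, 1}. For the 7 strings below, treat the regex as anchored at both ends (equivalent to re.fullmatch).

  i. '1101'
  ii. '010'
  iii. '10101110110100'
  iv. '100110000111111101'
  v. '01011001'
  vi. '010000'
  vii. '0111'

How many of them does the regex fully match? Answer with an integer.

3

i → no match
ii → match
iii → match
iv → no match
v → no match
vi → no match
vii → match
Total matched: 3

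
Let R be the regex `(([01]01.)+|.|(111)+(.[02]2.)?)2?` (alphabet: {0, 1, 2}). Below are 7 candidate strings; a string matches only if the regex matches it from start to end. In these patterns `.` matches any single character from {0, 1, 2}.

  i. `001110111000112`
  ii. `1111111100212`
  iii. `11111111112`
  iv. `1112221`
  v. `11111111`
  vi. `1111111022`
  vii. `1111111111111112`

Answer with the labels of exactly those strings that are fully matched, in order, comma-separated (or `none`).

iv, vi, vii

i → no match
ii → no match
iii → no match
iv → match
v → no match
vi → match
vii → match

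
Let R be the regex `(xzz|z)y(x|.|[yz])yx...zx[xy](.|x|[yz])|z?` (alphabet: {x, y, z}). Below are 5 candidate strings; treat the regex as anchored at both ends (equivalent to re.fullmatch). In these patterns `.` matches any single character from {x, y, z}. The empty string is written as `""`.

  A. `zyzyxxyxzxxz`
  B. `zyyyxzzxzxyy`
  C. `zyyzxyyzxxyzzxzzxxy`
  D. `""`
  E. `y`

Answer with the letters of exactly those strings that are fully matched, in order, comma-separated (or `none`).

A → match
B → match
C → no match
D → match
E → no match

A, B, D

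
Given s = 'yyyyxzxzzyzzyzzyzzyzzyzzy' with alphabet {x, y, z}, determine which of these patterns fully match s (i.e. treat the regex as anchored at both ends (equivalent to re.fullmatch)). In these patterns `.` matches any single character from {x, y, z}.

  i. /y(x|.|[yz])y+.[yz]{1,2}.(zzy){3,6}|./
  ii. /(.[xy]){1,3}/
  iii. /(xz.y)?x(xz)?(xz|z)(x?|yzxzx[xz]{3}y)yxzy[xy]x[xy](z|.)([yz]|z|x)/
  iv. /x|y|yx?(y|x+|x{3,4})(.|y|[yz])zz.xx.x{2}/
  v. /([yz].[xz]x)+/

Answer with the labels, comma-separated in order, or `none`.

i → match
ii → no match
iii → no match
iv → no match
v → no match — must end with 'x'

i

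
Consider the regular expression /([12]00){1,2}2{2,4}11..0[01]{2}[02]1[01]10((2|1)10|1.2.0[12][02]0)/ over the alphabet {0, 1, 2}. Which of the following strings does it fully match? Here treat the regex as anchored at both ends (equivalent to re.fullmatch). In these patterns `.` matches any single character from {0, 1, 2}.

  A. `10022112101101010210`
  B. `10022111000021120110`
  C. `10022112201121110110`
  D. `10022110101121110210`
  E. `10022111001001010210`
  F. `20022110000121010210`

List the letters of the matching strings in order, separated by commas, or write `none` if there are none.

A, C, D, E, F

A → match
B → no match
C → match
D → match
E → match
F → match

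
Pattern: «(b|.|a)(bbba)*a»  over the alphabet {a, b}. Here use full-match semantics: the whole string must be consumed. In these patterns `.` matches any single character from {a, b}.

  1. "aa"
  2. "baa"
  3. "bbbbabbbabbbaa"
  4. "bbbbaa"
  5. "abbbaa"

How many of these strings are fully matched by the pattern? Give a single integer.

4

1 → match
2 → no match
3 → match
4 → match
5 → match
Total matched: 4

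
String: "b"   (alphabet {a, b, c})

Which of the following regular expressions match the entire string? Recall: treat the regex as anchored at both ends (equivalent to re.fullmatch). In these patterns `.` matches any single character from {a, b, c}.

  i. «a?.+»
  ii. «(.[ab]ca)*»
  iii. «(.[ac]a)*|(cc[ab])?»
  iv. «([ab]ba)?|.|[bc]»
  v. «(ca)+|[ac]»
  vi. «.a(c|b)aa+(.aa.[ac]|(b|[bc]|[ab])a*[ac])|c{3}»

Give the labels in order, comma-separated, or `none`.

i → match
ii → no match
iii → no match
iv → match
v → no match
vi → no match

i, iv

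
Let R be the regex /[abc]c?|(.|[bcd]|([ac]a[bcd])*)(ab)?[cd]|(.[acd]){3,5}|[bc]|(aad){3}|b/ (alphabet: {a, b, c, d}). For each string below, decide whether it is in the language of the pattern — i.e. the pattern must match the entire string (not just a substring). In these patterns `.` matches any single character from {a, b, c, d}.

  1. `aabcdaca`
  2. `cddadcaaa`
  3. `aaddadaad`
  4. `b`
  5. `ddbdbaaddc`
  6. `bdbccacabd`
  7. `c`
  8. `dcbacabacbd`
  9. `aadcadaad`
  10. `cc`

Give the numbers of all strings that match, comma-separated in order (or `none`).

1. `aabcdaca` → match
2. `cddadcaaa` → no match
3. `aaddadaad` → no match
4. `b` → match
5. `ddbdbaaddc` → match
6. `bdbccacabd` → match
7. `c` → match
8. `dcbacabacbd` → no match
9. `aadcadaad` → no match
10. `cc` → match

1, 4, 5, 6, 7, 10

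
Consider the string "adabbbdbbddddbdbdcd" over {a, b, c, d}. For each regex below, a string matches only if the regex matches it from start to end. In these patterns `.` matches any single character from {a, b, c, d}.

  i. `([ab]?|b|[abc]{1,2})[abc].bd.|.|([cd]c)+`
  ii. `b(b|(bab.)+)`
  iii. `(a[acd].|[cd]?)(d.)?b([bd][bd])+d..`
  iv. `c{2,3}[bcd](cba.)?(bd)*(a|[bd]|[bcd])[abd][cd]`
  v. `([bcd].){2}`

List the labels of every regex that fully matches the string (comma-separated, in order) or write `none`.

i → no match
ii → no match — must start with "b"
iii → match
iv → no match — must start with "c"
v → no match

iii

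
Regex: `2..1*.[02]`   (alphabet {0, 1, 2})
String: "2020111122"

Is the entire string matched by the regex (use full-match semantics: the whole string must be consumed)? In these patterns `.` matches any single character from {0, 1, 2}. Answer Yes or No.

No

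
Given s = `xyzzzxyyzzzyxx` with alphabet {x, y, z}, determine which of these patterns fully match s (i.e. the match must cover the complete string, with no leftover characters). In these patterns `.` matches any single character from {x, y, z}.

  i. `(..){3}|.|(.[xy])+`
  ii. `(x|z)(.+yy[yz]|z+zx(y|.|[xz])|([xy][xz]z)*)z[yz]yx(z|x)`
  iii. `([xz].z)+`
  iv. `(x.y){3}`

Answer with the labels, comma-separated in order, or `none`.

ii

i → no match
ii → match
iii → no match — must end with `z`
iv → no match — must end with `y`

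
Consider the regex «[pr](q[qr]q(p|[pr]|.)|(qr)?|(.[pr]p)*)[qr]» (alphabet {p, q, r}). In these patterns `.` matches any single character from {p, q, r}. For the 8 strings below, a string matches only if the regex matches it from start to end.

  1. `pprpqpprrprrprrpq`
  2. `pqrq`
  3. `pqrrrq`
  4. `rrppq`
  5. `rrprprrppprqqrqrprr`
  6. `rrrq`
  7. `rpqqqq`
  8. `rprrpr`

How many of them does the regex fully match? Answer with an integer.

1 → match
2 → match
3 → no match
4 → match
5 → no match
6 → no match
7 → no match
8 → no match
Total matched: 3

3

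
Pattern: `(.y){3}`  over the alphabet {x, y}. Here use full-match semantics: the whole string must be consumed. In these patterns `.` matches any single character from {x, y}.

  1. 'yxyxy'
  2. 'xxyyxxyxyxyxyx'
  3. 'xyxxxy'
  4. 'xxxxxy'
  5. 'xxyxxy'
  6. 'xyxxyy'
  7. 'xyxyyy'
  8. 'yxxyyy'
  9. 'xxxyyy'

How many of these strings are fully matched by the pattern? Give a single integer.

1

1 → no match
2 → no match — must end with 'y'
3 → no match
4 → no match
5 → no match
6 → no match
7 → match
8 → no match
9 → no match
Total matched: 1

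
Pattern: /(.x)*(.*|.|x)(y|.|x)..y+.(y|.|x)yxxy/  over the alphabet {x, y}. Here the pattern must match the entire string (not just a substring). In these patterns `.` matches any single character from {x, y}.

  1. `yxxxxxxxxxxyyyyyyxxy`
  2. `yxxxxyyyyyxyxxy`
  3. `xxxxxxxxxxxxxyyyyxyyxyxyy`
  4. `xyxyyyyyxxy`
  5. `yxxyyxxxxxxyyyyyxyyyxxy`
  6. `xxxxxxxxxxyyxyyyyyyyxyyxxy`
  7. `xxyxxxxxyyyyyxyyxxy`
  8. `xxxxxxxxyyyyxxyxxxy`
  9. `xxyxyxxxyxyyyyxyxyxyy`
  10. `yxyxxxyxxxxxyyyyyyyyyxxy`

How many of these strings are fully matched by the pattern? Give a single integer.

6

1 → match
2 → match
3 → no match — must end with `yxxy`
4 → match
5 → no match
6 → match
7 → match
8 → no match — must end with `yxxy`
9 → no match — must end with `yxxy`
10 → match
Total matched: 6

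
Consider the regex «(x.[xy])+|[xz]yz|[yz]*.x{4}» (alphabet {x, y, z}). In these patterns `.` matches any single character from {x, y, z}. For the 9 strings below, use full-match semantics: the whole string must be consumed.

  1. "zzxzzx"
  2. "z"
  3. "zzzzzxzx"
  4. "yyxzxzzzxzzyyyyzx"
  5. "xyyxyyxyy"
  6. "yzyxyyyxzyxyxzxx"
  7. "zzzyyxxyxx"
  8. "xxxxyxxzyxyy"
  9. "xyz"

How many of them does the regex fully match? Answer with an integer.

3

1. "zzxzzx" → no match
2. "z" → no match
3. "zzzzzxzx" → no match
4 → no match
5. "xyyxyyxyy" → match
6 → no match
7. "zzzyyxxyxx" → no match
8. "xxxxyxxzyxyy" → match
9. "xyz" → match
Total matched: 3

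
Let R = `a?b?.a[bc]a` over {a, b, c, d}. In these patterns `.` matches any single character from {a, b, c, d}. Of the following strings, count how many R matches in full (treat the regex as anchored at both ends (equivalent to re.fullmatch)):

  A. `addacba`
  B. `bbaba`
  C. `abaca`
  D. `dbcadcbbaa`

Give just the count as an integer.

2

A. `addacba` → no match
B. `bbaba` → match
C. `abaca` → match
D. `dbcadcbbaa` → no match
Total matched: 2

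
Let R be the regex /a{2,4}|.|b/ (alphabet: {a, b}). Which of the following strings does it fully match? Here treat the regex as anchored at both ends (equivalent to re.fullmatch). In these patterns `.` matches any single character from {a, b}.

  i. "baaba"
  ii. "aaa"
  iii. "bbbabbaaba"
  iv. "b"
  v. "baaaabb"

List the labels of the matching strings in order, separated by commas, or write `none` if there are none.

i → no match
ii → match
iii → no match
iv → match
v → no match

ii, iv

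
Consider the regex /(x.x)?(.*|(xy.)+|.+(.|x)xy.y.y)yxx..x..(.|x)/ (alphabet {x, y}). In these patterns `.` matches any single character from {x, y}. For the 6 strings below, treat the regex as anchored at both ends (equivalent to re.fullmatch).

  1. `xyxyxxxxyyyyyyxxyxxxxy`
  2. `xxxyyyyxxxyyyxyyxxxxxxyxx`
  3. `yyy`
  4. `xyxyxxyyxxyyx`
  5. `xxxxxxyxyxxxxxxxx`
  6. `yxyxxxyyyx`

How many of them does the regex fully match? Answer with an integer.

1 → match
2 → no match
3 → no match
4 → no match
5 → match
6 → no match
Total matched: 2

2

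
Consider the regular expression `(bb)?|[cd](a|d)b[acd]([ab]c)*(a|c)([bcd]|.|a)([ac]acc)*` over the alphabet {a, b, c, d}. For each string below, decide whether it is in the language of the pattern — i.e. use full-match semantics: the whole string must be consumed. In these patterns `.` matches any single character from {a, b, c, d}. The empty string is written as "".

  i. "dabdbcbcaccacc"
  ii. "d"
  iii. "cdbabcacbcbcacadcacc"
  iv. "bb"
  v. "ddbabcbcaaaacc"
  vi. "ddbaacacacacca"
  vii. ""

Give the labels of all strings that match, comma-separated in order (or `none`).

i → match
ii → no match
iii → match
iv → match
v → match
vi → match
vii → match

i, iii, iv, v, vi, vii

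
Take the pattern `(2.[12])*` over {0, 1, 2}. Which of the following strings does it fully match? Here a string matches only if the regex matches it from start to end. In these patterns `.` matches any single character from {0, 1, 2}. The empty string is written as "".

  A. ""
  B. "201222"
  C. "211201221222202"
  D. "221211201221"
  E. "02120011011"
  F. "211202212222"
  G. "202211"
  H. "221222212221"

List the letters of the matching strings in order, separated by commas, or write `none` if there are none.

A. "" → match
B. "201222" → match
C → match
D. "221211201221" → match
E. "02120011011" → no match
F. "211202212222" → match
G. "202211" → match
H. "221222212221" → match

A, B, C, D, F, G, H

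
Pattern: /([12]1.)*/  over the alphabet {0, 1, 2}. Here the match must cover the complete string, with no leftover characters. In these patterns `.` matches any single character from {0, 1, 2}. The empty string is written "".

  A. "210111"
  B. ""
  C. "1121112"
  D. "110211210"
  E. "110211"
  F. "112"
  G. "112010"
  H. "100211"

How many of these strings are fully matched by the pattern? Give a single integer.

A. "210111" → match
B. "" → match
C. "1121112" → no match
D. "110211210" → match
E. "110211" → match
F. "112" → match
G. "112010" → no match
H. "100211" → no match
Total matched: 5

5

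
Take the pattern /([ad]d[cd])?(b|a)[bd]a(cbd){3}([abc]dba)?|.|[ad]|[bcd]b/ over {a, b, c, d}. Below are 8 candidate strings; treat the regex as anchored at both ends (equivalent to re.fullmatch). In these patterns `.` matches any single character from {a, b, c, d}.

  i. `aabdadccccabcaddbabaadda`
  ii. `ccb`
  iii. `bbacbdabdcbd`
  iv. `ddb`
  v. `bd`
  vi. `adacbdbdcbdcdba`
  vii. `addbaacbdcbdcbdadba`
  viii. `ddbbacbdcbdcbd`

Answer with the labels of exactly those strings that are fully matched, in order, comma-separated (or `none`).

i → no match
ii → no match
iii → no match
iv → no match
v → no match
vi → no match
vii → no match
viii → no match

none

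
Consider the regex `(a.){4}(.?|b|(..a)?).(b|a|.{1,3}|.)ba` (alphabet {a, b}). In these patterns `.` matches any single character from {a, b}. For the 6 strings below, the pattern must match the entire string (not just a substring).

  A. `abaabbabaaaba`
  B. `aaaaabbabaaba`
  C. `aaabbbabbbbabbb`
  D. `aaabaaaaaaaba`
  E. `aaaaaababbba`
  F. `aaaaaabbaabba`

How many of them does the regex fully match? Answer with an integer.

A → no match
B → no match
C → no match — must end with `ba`
D → match
E → no match
F → no match
Total matched: 1

1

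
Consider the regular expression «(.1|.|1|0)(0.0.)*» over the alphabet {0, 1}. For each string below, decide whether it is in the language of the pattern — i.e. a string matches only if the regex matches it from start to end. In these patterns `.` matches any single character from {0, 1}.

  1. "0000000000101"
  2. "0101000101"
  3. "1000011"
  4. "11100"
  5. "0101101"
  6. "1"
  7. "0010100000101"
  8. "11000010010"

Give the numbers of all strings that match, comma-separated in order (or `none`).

1 → match
2 → match
3 → no match
4 → no match
5 → no match
6 → match
7 → match
8 → no match

1, 2, 6, 7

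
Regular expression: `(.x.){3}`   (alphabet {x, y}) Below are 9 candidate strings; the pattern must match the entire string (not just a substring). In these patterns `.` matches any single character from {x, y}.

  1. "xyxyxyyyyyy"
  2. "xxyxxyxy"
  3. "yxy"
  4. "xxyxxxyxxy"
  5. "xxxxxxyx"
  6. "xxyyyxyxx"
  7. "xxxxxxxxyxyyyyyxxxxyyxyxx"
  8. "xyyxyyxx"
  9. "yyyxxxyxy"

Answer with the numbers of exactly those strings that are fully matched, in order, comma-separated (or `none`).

1. "xyxyxyyyyyy" → no match
2. "xxyxxyxy" → no match
3. "yxy" → no match
4. "xxyxxxyxxy" → no match
5. "xxxxxxyx" → no match
6. "xxyyyxyxx" → no match
7 → no match
8. "xyyxyyxx" → no match
9. "yyyxxxyxy" → no match

none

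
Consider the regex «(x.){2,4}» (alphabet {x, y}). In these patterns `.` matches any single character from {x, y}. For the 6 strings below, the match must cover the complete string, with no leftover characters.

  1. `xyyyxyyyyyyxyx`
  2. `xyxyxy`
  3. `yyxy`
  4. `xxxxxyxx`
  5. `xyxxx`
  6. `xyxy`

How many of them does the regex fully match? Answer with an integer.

1 → no match
2 → match
3 → no match — must start with `x`
4 → match
5 → no match
6 → match
Total matched: 3

3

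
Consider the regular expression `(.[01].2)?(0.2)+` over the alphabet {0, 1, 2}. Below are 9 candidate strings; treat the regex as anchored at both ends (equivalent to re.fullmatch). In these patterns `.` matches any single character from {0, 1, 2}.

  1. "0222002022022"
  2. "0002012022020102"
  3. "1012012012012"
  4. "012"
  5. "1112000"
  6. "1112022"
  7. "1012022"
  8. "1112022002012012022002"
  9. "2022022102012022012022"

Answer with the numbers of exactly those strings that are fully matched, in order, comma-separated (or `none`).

1 → no match
2 → no match
3 → match
4 → match
5 → no match — must end with "2"
6 → match
7 → match
8 → match
9 → no match

3, 4, 6, 7, 8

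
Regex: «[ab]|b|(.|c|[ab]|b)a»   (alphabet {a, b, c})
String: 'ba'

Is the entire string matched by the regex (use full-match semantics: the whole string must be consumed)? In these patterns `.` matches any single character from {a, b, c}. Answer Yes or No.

Yes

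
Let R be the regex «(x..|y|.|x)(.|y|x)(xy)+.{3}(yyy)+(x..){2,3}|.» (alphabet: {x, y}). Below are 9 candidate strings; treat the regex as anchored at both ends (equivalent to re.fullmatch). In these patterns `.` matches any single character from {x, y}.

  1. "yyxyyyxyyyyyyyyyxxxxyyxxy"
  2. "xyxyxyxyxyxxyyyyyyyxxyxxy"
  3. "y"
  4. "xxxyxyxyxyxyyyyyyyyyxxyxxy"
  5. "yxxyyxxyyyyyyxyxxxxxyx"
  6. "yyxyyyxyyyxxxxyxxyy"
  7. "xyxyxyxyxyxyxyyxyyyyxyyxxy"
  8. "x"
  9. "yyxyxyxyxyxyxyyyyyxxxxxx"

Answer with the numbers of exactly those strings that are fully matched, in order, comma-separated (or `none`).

1, 2, 3, 4, 5, 6, 7, 8, 9

1 → match
2 → match
3. "y" → match
4 → match
5 → match
6 → match
7 → match
8. "x" → match
9 → match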